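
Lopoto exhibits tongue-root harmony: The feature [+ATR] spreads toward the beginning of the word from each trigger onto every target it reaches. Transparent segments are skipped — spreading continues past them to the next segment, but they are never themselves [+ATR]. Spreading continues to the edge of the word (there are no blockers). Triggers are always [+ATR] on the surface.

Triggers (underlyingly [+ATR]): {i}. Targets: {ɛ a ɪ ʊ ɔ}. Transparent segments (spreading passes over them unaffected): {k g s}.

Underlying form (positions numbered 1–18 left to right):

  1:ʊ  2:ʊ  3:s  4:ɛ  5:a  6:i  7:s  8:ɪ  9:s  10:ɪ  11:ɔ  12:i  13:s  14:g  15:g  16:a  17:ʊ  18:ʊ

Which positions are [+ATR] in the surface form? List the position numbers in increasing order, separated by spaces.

1 2 4 5 6 8 10 11 12

From /i/ at 6 leftward: 5 /a/ → [+ATR]; 4 /ɛ/ → [+ATR]; 3 /s/ transparent; 2 /ʊ/ → [+ATR]; 1 /ʊ/ → [+ATR]; word edge.
From /i/ at 12 leftward: 11 /ɔ/ → [+ATR]; 10 /ɪ/ → [+ATR]; 9 /s/ transparent; 8 /ɪ/ → [+ATR]; 7 /s/ transparent; 6 /i/ is itself a trigger — this domain ends here.
Targets with no active source: positions 16 17 18 stay [-ATR].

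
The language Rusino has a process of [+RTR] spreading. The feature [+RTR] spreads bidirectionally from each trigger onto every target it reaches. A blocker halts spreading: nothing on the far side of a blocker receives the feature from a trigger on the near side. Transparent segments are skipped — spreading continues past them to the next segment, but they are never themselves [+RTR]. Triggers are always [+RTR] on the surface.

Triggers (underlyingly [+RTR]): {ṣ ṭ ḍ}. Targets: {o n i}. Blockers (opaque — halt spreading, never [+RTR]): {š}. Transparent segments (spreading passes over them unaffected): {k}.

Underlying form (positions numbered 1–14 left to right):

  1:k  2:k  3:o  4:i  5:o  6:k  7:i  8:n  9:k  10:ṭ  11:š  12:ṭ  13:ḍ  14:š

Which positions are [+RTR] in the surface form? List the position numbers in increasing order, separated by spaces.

3 4 5 7 8 10 12 13

From /ṭ/ at 10 rightward: 11 /š/ blocks.
From /ṭ/ at 10 leftward: 9 /k/ transparent; 8 /n/ → [+RTR]; 7 /i/ → [+RTR]; 6 /k/ transparent; 5 /o/ → [+RTR]; 4 /i/ → [+RTR]; 3 /o/ → [+RTR]; 2 /k/ transparent; 1 /k/ transparent; word edge.
From /ṭ/ at 12 rightward: 13 /ḍ/ is itself a trigger — this domain ends here.
From /ṭ/ at 12 leftward: 11 /š/ blocks.
From /ḍ/ at 13 rightward: 14 /š/ blocks.
From /ḍ/ at 13 leftward: 12 /ṭ/ is itself a trigger — this domain ends here.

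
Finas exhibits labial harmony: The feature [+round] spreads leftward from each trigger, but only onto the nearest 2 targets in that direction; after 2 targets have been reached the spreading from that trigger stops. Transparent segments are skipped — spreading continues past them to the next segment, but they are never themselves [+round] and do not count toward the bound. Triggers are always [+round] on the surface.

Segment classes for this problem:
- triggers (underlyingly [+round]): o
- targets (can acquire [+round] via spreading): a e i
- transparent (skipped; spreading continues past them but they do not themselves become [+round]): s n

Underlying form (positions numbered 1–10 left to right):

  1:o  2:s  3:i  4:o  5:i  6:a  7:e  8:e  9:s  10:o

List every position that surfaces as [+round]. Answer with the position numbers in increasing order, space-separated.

From /o/ at 1 leftward: word edge.
From /o/ at 4 leftward: 3 /i/ → [+round]; 2 /s/ transparent; 1 /o/ is itself a trigger — this domain ends here.
From /o/ at 10 leftward: 9 /s/ transparent; 8 /e/ → [+round]; 7 /e/ → [+round]; bound reached.
Targets with no active source: positions 5 6 stay [-round].

1 3 4 7 8 10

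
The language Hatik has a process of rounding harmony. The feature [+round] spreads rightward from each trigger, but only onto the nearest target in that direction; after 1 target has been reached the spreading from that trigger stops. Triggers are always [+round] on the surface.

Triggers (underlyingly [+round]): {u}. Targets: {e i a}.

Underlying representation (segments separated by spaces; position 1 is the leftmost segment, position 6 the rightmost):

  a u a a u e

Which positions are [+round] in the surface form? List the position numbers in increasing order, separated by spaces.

2 3 5 6

From /u/ at 2 rightward: 3 /a/ → [+round]; bound reached.
From /u/ at 5 rightward: 6 /e/ → [+round]; bound reached.
Targets with no active source: positions 1 4 stay [-round].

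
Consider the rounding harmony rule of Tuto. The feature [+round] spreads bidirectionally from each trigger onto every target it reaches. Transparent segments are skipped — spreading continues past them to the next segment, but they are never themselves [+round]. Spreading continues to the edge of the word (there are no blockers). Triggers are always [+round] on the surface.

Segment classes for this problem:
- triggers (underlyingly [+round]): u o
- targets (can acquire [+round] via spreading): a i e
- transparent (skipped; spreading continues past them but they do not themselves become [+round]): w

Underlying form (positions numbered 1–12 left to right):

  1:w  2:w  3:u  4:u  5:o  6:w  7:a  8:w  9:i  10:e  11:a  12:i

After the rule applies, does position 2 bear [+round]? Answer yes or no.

no

From /u/ at 3 rightward: 4 /u/ is itself a trigger — this domain ends here.
From /u/ at 3 leftward: 2 /w/ transparent; 1 /w/ transparent; word edge.
From /u/ at 4 rightward: 5 /o/ is itself a trigger — this domain ends here.
From /u/ at 4 leftward: 3 /u/ is itself a trigger — this domain ends here.
From /o/ at 5 rightward: 6 /w/ transparent; 7 /a/ → [+round]; 8 /w/ transparent; 9 /i/ → [+round]; 10 /e/ → [+round]; 11 /a/ → [+round]; 12 /i/ → [+round]; word edge.
From /o/ at 5 leftward: 4 /u/ is itself a trigger — this domain ends here.
[+round] positions on the surface: 3 4 5 7 9 10 11 12.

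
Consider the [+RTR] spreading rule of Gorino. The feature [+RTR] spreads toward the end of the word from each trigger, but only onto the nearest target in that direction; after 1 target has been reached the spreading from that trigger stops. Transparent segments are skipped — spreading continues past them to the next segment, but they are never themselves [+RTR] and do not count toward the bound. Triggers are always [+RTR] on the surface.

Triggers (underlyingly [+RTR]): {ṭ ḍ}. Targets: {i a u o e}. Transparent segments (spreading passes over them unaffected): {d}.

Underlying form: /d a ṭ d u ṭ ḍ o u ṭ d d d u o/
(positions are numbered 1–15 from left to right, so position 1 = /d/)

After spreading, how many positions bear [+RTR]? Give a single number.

7

From /ṭ/ at 3 rightward: 4 /d/ transparent; 5 /u/ → [+RTR]; bound reached.
From /ṭ/ at 6 rightward: 7 /ḍ/ is itself a trigger — this domain ends here.
From /ḍ/ at 7 rightward: 8 /o/ → [+RTR]; bound reached.
From /ṭ/ at 10 rightward: 11 /d/ transparent; 12 /d/ transparent; 13 /d/ transparent; 14 /u/ → [+RTR]; bound reached.
Targets with no active source: positions 2 9 15 stay [-emphatic].
[+RTR] positions on the surface: 3 5 6 7 8 10 14.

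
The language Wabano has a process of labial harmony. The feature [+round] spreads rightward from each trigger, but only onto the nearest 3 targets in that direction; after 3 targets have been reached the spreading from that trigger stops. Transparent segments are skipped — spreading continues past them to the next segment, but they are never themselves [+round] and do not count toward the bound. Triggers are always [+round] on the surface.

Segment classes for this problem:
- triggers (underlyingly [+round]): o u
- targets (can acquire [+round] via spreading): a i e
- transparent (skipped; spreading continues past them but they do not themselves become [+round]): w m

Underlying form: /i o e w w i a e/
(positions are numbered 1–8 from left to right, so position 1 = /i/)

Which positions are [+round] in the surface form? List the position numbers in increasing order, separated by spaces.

From /o/ at 2 rightward: 3 /e/ → [+round]; 4 /w/ transparent; 5 /w/ transparent; 6 /i/ → [+round]; 7 /a/ → [+round]; bound reached.
Targets with no active source: positions 1 8 stay [-round].

2 3 6 7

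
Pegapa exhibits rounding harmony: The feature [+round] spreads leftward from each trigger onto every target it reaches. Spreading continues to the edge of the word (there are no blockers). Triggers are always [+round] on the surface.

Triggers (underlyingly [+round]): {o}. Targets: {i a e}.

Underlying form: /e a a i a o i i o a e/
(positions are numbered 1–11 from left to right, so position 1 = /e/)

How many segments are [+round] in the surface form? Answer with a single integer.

9

From /o/ at 6 leftward: 5 /a/ → [+round]; 4 /i/ → [+round]; 3 /a/ → [+round]; 2 /a/ → [+round]; 1 /e/ → [+round]; word edge.
From /o/ at 9 leftward: 8 /i/ → [+round]; 7 /i/ → [+round]; 6 /o/ is itself a trigger — this domain ends here.
Targets with no active source: positions 10 11 stay [-round].
[+round] positions on the surface: 1 2 3 4 5 6 7 8 9.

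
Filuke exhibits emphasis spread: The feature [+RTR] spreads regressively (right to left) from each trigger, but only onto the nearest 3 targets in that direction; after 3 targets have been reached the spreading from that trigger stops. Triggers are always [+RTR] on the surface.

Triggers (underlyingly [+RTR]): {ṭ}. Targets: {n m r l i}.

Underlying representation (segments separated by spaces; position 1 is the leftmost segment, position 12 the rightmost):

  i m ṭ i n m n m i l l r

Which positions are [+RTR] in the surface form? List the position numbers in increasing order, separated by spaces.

From /ṭ/ at 3 leftward: 2 /m/ → [+RTR]; 1 /i/ → [+RTR]; word edge.
Targets with no active source: positions 4 5 6 7 8 9 10 11 12 stay [-emphatic].

1 2 3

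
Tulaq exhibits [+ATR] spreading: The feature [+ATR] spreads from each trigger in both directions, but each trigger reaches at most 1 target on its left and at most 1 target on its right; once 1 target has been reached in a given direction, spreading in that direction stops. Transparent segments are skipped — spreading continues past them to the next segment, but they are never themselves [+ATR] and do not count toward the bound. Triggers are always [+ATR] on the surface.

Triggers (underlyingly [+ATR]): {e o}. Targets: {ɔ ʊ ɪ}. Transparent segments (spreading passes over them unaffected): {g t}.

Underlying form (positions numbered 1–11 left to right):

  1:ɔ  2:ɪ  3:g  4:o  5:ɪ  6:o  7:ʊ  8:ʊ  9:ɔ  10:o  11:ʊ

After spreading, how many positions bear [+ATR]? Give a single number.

From /o/ at 4 rightward: 5 /ɪ/ → [+ATR]; bound reached.
From /o/ at 4 leftward: 3 /g/ transparent; 2 /ɪ/ → [+ATR]; bound reached.
From /o/ at 6 rightward: 7 /ʊ/ → [+ATR]; bound reached.
From /o/ at 6 leftward: 5 /ɪ/ → [+ATR]; bound reached.
From /o/ at 10 rightward: 11 /ʊ/ → [+ATR]; bound reached.
From /o/ at 10 leftward: 9 /ɔ/ → [+ATR]; bound reached.
Targets with no active source: positions 1 8 stay [-ATR].
[+ATR] positions on the surface: 2 4 5 6 7 9 10 11.

8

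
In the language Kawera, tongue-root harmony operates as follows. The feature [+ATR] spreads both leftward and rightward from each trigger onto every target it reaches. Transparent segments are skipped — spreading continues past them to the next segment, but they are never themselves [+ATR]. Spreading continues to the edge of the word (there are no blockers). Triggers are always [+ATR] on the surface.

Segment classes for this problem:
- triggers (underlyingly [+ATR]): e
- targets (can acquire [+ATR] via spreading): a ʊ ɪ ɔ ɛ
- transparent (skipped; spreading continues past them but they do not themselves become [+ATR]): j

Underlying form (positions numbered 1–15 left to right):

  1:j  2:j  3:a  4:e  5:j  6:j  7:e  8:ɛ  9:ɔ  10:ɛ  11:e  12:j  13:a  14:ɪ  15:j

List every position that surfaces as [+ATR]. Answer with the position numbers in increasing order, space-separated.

From /e/ at 4 rightward: 5 /j/ transparent; 6 /j/ transparent; 7 /e/ is itself a trigger — this domain ends here.
From /e/ at 4 leftward: 3 /a/ → [+ATR]; 2 /j/ transparent; 1 /j/ transparent; word edge.
From /e/ at 7 rightward: 8 /ɛ/ → [+ATR]; 9 /ɔ/ → [+ATR]; 10 /ɛ/ → [+ATR]; 11 /e/ is itself a trigger — this domain ends here.
From /e/ at 7 leftward: 6 /j/ transparent; 5 /j/ transparent; 4 /e/ is itself a trigger — this domain ends here.
From /e/ at 11 rightward: 12 /j/ transparent; 13 /a/ → [+ATR]; 14 /ɪ/ → [+ATR]; 15 /j/ transparent; word edge.
From /e/ at 11 leftward: 10 /ɛ/ → [+ATR]; 9 /ɔ/ → [+ATR]; 8 /ɛ/ → [+ATR]; 7 /e/ is itself a trigger — this domain ends here.

3 4 7 8 9 10 11 13 14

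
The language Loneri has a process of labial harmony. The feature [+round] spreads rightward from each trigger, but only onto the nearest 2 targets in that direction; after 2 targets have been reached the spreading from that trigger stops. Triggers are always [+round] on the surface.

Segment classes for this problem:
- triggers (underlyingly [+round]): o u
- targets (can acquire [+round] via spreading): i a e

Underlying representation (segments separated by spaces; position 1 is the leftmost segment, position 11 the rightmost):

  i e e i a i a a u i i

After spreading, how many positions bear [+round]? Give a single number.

3

From /u/ at 9 rightward: 10 /i/ → [+round]; 11 /i/ → [+round]; bound reached.
Targets with no active source: positions 1 2 3 4 5 6 7 8 stay [-round].
[+round] positions on the surface: 9 10 11.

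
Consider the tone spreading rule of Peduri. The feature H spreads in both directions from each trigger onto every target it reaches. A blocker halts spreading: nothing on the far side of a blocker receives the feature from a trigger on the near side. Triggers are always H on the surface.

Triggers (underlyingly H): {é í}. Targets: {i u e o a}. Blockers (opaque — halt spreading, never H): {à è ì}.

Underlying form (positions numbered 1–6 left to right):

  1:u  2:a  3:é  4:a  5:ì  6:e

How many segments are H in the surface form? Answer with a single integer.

From /é/ at 3 rightward: 4 /a/ → H; 5 /ì/ blocks.
From /é/ at 3 leftward: 2 /a/ → H; 1 /u/ → H; word edge.
Target with no active source: position 6 stays [-high tone].
H positions on the surface: 1 2 3 4.

4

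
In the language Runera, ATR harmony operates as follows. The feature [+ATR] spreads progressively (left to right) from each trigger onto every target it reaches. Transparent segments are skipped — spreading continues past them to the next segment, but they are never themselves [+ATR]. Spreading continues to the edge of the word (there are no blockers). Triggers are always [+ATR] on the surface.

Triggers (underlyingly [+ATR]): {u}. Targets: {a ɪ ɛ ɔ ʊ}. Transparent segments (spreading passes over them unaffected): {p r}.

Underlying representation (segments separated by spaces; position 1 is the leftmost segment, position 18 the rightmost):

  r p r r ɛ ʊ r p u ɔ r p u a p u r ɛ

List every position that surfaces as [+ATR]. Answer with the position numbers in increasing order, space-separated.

From /u/ at 9 rightward: 10 /ɔ/ → [+ATR]; 11 /r/ transparent; 12 /p/ transparent; 13 /u/ is itself a trigger — this domain ends here.
From /u/ at 13 rightward: 14 /a/ → [+ATR]; 15 /p/ transparent; 16 /u/ is itself a trigger — this domain ends here.
From /u/ at 16 rightward: 17 /r/ transparent; 18 /ɛ/ → [+ATR]; word edge.
Targets with no active source: positions 5 6 stay [-ATR].

9 10 13 14 16 18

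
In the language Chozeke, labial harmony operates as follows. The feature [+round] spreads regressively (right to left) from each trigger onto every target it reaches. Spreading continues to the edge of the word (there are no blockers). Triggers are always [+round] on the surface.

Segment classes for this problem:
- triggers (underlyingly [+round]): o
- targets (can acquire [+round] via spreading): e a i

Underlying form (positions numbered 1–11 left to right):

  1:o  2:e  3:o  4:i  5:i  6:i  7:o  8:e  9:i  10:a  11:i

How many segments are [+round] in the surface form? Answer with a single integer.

From /o/ at 1 leftward: word edge.
From /o/ at 3 leftward: 2 /e/ → [+round]; 1 /o/ is itself a trigger — this domain ends here.
From /o/ at 7 leftward: 6 /i/ → [+round]; 5 /i/ → [+round]; 4 /i/ → [+round]; 3 /o/ is itself a trigger — this domain ends here.
Targets with no active source: positions 8 9 10 11 stay [-round].
[+round] positions on the surface: 1 2 3 4 5 6 7.

7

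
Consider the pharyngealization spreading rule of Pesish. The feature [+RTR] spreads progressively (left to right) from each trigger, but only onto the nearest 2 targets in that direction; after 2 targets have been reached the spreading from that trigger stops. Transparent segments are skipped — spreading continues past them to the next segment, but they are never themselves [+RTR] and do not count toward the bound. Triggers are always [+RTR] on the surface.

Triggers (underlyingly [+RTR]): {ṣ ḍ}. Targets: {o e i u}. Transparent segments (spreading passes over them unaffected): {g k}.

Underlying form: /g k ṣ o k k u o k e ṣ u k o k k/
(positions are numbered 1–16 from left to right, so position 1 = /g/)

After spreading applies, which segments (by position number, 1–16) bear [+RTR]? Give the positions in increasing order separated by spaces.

3 4 7 11 12 14

From /ṣ/ at 3 rightward: 4 /o/ → [+RTR]; 5 /k/ transparent; 6 /k/ transparent; 7 /u/ → [+RTR]; bound reached.
From /ṣ/ at 11 rightward: 12 /u/ → [+RTR]; 13 /k/ transparent; 14 /o/ → [+RTR]; bound reached.
Targets with no active source: positions 8 10 stay [-emphatic].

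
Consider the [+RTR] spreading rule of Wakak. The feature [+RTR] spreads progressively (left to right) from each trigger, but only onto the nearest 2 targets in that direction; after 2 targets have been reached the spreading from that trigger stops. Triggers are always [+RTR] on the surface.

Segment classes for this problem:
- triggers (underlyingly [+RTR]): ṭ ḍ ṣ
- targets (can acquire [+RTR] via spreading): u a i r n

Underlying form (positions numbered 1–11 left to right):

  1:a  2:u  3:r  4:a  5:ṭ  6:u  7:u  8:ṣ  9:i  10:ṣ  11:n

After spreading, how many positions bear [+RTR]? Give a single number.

7

From /ṭ/ at 5 rightward: 6 /u/ → [+RTR]; 7 /u/ → [+RTR]; bound reached.
From /ṣ/ at 8 rightward: 9 /i/ → [+RTR]; 10 /ṣ/ is itself a trigger — this domain ends here.
From /ṣ/ at 10 rightward: 11 /n/ → [+RTR]; word edge.
Targets with no active source: positions 1 2 3 4 stay [-emphatic].
[+RTR] positions on the surface: 5 6 7 8 9 10 11.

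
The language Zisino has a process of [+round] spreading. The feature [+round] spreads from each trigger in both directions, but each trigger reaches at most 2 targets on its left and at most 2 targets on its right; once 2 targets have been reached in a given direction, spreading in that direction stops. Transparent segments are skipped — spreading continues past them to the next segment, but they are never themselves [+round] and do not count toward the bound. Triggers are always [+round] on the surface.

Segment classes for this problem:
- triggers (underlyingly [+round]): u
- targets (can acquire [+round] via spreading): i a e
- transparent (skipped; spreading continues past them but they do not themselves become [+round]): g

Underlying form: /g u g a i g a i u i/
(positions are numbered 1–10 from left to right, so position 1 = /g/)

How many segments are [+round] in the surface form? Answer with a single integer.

7

From /u/ at 2 rightward: 3 /g/ transparent; 4 /a/ → [+round]; 5 /i/ → [+round]; bound reached.
From /u/ at 2 leftward: 1 /g/ transparent; word edge.
From /u/ at 9 rightward: 10 /i/ → [+round]; word edge.
From /u/ at 9 leftward: 8 /i/ → [+round]; 7 /a/ → [+round]; bound reached.
[+round] positions on the surface: 2 4 5 7 8 9 10.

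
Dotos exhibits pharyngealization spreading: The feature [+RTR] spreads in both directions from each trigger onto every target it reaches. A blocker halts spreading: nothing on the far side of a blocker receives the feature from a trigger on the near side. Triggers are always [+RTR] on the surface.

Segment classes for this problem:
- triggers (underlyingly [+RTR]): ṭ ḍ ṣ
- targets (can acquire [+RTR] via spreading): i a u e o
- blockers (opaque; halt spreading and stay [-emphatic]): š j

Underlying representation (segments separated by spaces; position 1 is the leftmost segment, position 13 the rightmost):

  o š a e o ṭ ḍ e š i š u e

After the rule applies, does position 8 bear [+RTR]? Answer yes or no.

yes

From /ṭ/ at 6 rightward: 7 /ḍ/ is itself a trigger — this domain ends here.
From /ṭ/ at 6 leftward: 5 /o/ → [+RTR]; 4 /e/ → [+RTR]; 3 /a/ → [+RTR]; 2 /š/ blocks.
From /ḍ/ at 7 rightward: 8 /e/ → [+RTR]; 9 /š/ blocks.
From /ḍ/ at 7 leftward: 6 /ṭ/ is itself a trigger — this domain ends here.
Targets with no active source: positions 1 10 12 13 stay [-emphatic].
[+RTR] positions on the surface: 3 4 5 6 7 8.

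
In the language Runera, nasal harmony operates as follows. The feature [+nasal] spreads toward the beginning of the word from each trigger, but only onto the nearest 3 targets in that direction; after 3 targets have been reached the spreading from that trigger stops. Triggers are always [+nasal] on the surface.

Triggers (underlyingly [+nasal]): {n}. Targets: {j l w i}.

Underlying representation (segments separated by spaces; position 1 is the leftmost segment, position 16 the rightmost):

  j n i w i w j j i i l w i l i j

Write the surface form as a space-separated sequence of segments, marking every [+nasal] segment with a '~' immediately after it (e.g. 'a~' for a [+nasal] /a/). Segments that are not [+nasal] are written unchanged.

j~ n~ i w i w j j i i l w i l i j

From /n/ at 2 leftward: 1 /j/ → [+nasal]; word edge.
Targets with no active source: positions 3 4 5 6 7 8 9 10 11 12 13 14 15 16 stay [-nasal].
[+nasal] positions on the surface: 1 2.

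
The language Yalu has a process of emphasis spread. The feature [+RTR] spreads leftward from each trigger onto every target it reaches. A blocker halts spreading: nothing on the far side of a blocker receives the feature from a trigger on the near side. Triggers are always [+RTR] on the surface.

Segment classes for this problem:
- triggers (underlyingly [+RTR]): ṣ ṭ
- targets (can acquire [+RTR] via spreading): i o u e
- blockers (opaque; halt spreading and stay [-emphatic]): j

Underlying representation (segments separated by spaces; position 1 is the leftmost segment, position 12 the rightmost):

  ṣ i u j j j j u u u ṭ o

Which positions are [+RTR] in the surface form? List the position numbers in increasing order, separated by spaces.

From /ṣ/ at 1 leftward: word edge.
From /ṭ/ at 11 leftward: 10 /u/ → [+RTR]; 9 /u/ → [+RTR]; 8 /u/ → [+RTR]; 7 /j/ blocks.
Targets with no active source: positions 2 3 12 stay [-emphatic].

1 8 9 10 11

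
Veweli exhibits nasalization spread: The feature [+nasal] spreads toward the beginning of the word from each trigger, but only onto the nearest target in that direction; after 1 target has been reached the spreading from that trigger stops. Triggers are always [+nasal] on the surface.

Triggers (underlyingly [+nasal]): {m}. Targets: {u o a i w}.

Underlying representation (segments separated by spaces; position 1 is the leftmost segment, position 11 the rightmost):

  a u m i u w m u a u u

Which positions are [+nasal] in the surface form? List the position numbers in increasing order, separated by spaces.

From /m/ at 3 leftward: 2 /u/ → [+nasal]; bound reached.
From /m/ at 7 leftward: 6 /w/ → [+nasal]; bound reached.
Targets with no active source: positions 1 4 5 8 9 10 11 stay [-nasal].

2 3 6 7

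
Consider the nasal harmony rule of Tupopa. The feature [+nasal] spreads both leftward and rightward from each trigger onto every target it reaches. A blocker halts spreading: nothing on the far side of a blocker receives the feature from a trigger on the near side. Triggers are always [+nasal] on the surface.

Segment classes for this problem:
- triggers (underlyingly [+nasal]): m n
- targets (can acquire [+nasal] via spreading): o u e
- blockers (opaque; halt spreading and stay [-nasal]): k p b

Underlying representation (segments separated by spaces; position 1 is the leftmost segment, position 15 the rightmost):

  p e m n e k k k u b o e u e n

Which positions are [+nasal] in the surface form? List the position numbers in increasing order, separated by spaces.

2 3 4 5 11 12 13 14 15

From /m/ at 3 rightward: 4 /n/ is itself a trigger — this domain ends here.
From /m/ at 3 leftward: 2 /e/ → [+nasal]; 1 /p/ blocks.
From /n/ at 4 rightward: 5 /e/ → [+nasal]; 6 /k/ blocks.
From /n/ at 4 leftward: 3 /m/ is itself a trigger — this domain ends here.
From /n/ at 15 rightward: word edge.
From /n/ at 15 leftward: 14 /e/ → [+nasal]; 13 /u/ → [+nasal]; 12 /e/ → [+nasal]; 11 /o/ → [+nasal]; 10 /b/ blocks.
Target with no active source: position 9 stays [-nasal].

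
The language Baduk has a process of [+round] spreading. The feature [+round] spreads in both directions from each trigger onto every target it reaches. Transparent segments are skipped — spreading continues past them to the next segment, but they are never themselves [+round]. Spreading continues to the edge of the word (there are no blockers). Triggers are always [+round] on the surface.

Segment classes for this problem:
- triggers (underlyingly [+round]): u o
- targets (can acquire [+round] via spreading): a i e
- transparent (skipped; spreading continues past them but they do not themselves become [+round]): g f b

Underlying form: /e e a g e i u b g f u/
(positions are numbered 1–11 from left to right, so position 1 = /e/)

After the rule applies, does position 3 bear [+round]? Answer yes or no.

From /u/ at 7 rightward: 8 /b/ transparent; 9 /g/ transparent; 10 /f/ transparent; 11 /u/ is itself a trigger — this domain ends here.
From /u/ at 7 leftward: 6 /i/ → [+round]; 5 /e/ → [+round]; 4 /g/ transparent; 3 /a/ → [+round]; 2 /e/ → [+round]; 1 /e/ → [+round]; word edge.
From /u/ at 11 rightward: word edge.
From /u/ at 11 leftward: 10 /f/ transparent; 9 /g/ transparent; 8 /b/ transparent; 7 /u/ is itself a trigger — this domain ends here.
[+round] positions on the surface: 1 2 3 5 6 7 11.

yes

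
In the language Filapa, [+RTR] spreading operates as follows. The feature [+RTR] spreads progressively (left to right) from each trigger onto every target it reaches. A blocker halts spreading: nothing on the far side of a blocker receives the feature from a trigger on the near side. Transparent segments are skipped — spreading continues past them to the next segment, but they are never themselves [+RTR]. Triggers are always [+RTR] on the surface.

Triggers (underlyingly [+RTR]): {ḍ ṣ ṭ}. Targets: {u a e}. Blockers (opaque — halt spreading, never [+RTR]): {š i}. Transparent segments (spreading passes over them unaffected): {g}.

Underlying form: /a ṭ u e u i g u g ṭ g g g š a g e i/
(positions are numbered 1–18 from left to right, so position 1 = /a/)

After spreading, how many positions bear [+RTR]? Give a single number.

From /ṭ/ at 2 rightward: 3 /u/ → [+RTR]; 4 /e/ → [+RTR]; 5 /u/ → [+RTR]; 6 /i/ blocks.
From /ṭ/ at 10 rightward: 11 /g/ transparent; 12 /g/ transparent; 13 /g/ transparent; 14 /š/ blocks.
Targets with no active source: positions 1 8 15 17 stay [-emphatic].
[+RTR] positions on the surface: 2 3 4 5 10.

5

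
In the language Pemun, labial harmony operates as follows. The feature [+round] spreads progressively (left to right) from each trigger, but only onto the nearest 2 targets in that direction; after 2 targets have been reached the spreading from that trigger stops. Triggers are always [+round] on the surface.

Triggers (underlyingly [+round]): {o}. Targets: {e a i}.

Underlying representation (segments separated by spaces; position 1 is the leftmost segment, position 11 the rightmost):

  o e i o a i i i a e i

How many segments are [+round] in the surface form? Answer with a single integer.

6

From /o/ at 1 rightward: 2 /e/ → [+round]; 3 /i/ → [+round]; bound reached.
From /o/ at 4 rightward: 5 /a/ → [+round]; 6 /i/ → [+round]; bound reached.
Targets with no active source: positions 7 8 9 10 11 stay [-round].
[+round] positions on the surface: 1 2 3 4 5 6.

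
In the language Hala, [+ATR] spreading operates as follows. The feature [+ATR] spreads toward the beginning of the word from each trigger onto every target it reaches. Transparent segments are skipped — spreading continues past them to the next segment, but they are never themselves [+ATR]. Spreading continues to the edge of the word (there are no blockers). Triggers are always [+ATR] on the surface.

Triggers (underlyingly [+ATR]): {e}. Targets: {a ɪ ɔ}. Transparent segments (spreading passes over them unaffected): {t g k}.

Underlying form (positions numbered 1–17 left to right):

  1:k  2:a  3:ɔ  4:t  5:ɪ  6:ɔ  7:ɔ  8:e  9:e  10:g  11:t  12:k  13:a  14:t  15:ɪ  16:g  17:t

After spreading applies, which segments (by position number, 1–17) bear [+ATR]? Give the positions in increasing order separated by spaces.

From /e/ at 8 leftward: 7 /ɔ/ → [+ATR]; 6 /ɔ/ → [+ATR]; 5 /ɪ/ → [+ATR]; 4 /t/ transparent; 3 /ɔ/ → [+ATR]; 2 /a/ → [+ATR]; 1 /k/ transparent; word edge.
From /e/ at 9 leftward: 8 /e/ is itself a trigger — this domain ends here.
Targets with no active source: positions 13 15 stay [-ATR].

2 3 5 6 7 8 9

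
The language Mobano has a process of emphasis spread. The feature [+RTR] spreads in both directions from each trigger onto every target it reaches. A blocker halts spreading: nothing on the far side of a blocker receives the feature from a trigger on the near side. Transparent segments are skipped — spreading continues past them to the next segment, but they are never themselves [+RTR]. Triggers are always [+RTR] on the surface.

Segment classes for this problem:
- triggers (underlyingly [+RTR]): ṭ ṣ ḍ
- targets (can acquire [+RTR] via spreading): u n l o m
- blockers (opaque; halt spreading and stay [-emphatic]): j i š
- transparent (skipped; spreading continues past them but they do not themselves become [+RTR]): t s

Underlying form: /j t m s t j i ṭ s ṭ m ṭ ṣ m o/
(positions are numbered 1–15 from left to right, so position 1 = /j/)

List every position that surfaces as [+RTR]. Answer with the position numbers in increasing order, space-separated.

From /ṭ/ at 8 rightward: 9 /s/ transparent; 10 /ṭ/ is itself a trigger — this domain ends here.
From /ṭ/ at 8 leftward: 7 /i/ blocks.
From /ṭ/ at 10 rightward: 11 /m/ → [+RTR]; 12 /ṭ/ is itself a trigger — this domain ends here.
From /ṭ/ at 10 leftward: 9 /s/ transparent; 8 /ṭ/ is itself a trigger — this domain ends here.
From /ṭ/ at 12 rightward: 13 /ṣ/ is itself a trigger — this domain ends here.
From /ṭ/ at 12 leftward: 11 /m/ → [+RTR]; 10 /ṭ/ is itself a trigger — this domain ends here.
From /ṣ/ at 13 rightward: 14 /m/ → [+RTR]; 15 /o/ → [+RTR]; word edge.
From /ṣ/ at 13 leftward: 12 /ṭ/ is itself a trigger — this domain ends here.
Target with no active source: position 3 stays [-emphatic].

8 10 11 12 13 14 15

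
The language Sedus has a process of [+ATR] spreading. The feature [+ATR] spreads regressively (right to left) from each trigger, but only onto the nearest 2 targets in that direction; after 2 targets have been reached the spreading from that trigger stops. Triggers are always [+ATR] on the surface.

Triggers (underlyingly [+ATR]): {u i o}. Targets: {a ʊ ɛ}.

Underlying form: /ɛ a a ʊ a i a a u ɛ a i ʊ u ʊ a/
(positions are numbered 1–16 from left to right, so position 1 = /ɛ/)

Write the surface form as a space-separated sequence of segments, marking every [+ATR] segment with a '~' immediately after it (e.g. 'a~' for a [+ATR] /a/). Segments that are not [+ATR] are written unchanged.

From /i/ at 6 leftward: 5 /a/ → [+ATR]; 4 /ʊ/ → [+ATR]; bound reached.
From /u/ at 9 leftward: 8 /a/ → [+ATR]; 7 /a/ → [+ATR]; bound reached.
From /i/ at 12 leftward: 11 /a/ → [+ATR]; 10 /ɛ/ → [+ATR]; bound reached.
From /u/ at 14 leftward: 13 /ʊ/ → [+ATR]; 12 /i/ is itself a trigger — this domain ends here.
Targets with no active source: positions 1 2 3 15 16 stay [-ATR].
[+ATR] positions on the surface: 4 5 6 7 8 9 10 11 12 13 14.

ɛ a a ʊ~ a~ i~ a~ a~ u~ ɛ~ a~ i~ ʊ~ u~ ʊ a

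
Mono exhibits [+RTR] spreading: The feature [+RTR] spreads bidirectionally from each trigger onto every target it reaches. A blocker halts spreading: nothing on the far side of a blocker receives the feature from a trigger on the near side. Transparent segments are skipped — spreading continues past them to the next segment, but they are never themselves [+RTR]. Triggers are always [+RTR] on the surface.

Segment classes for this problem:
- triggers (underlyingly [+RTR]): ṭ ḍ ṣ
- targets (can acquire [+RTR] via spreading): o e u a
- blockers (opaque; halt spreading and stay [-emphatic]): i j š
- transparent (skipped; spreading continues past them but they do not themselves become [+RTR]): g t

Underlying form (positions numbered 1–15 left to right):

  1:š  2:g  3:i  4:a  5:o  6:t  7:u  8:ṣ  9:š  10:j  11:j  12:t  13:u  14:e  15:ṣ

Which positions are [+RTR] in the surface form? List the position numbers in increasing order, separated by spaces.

4 5 7 8 13 14 15

From /ṣ/ at 8 rightward: 9 /š/ blocks.
From /ṣ/ at 8 leftward: 7 /u/ → [+RTR]; 6 /t/ transparent; 5 /o/ → [+RTR]; 4 /a/ → [+RTR]; 3 /i/ blocks.
From /ṣ/ at 15 rightward: word edge.
From /ṣ/ at 15 leftward: 14 /e/ → [+RTR]; 13 /u/ → [+RTR]; 12 /t/ transparent; 11 /j/ blocks.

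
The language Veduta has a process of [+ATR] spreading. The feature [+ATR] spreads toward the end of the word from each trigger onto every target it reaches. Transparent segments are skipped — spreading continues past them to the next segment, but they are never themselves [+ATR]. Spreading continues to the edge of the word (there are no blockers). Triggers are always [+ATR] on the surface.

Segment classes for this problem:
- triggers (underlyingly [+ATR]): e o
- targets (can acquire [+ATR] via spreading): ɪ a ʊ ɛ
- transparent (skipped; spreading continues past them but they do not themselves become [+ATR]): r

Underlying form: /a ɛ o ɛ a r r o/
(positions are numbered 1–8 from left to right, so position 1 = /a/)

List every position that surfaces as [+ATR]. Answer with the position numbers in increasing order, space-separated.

3 4 5 8

From /o/ at 3 rightward: 4 /ɛ/ → [+ATR]; 5 /a/ → [+ATR]; 6 /r/ transparent; 7 /r/ transparent; 8 /o/ is itself a trigger — this domain ends here.
From /o/ at 8 rightward: word edge.
Targets with no active source: positions 1 2 stay [-ATR].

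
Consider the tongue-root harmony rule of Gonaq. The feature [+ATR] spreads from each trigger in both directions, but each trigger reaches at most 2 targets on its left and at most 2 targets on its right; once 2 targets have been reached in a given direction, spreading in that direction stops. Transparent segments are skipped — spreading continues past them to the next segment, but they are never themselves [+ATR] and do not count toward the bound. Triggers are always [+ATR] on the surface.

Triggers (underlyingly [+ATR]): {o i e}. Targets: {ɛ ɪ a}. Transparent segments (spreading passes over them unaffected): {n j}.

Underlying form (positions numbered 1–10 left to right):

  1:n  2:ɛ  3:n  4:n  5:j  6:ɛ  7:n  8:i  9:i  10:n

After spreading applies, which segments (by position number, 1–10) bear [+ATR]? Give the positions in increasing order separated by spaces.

2 6 8 9

From /i/ at 8 rightward: 9 /i/ is itself a trigger — this domain ends here.
From /i/ at 8 leftward: 7 /n/ transparent; 6 /ɛ/ → [+ATR]; 5 /j/ transparent; 4 /n/ transparent; 3 /n/ transparent; 2 /ɛ/ → [+ATR]; bound reached.
From /i/ at 9 rightward: 10 /n/ transparent; word edge.
From /i/ at 9 leftward: 8 /i/ is itself a trigger — this domain ends here.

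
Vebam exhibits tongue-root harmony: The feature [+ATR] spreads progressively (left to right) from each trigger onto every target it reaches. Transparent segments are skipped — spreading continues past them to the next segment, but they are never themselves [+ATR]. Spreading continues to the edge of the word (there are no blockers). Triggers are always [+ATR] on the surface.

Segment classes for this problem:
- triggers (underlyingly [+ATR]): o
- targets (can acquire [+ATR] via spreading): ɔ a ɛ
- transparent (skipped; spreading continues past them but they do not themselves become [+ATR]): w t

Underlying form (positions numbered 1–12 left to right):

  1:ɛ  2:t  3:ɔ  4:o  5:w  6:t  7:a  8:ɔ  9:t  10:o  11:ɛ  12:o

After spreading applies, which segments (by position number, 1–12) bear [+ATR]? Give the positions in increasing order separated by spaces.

From /o/ at 4 rightward: 5 /w/ transparent; 6 /t/ transparent; 7 /a/ → [+ATR]; 8 /ɔ/ → [+ATR]; 9 /t/ transparent; 10 /o/ is itself a trigger — this domain ends here.
From /o/ at 10 rightward: 11 /ɛ/ → [+ATR]; 12 /o/ is itself a trigger — this domain ends here.
From /o/ at 12 rightward: word edge.
Targets with no active source: positions 1 3 stay [-ATR].

4 7 8 10 11 12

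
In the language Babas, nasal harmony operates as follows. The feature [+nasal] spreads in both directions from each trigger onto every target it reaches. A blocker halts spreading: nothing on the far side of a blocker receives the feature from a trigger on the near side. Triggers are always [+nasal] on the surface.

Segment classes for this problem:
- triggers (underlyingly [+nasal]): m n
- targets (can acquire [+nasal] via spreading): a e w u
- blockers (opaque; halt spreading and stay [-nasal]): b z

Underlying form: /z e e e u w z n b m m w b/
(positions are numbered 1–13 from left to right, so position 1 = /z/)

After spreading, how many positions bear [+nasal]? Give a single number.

From /n/ at 8 rightward: 9 /b/ blocks.
From /n/ at 8 leftward: 7 /z/ blocks.
From /m/ at 10 rightward: 11 /m/ is itself a trigger — this domain ends here.
From /m/ at 10 leftward: 9 /b/ blocks.
From /m/ at 11 rightward: 12 /w/ → [+nasal]; 13 /b/ blocks.
From /m/ at 11 leftward: 10 /m/ is itself a trigger — this domain ends here.
Targets with no active source: positions 2 3 4 5 6 stay [-nasal].
[+nasal] positions on the surface: 8 10 11 12.

4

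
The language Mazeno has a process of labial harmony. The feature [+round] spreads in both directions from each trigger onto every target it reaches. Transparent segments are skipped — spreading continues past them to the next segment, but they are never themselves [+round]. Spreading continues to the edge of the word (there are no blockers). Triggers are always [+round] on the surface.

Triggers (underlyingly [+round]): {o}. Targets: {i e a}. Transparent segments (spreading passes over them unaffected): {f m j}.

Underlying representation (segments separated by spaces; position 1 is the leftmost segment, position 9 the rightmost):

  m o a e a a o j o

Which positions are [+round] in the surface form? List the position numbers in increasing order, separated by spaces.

2 3 4 5 6 7 9

From /o/ at 2 rightward: 3 /a/ → [+round]; 4 /e/ → [+round]; 5 /a/ → [+round]; 6 /a/ → [+round]; 7 /o/ is itself a trigger — this domain ends here.
From /o/ at 2 leftward: 1 /m/ transparent; word edge.
From /o/ at 7 rightward: 8 /j/ transparent; 9 /o/ is itself a trigger — this domain ends here.
From /o/ at 7 leftward: 6 /a/ → [+round]; 5 /a/ → [+round]; 4 /e/ → [+round]; 3 /a/ → [+round]; 2 /o/ is itself a trigger — this domain ends here.
From /o/ at 9 rightward: word edge.
From /o/ at 9 leftward: 8 /j/ transparent; 7 /o/ is itself a trigger — this domain ends here.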